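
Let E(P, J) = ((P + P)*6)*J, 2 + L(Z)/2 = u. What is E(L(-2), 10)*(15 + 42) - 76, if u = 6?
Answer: 54644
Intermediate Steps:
L(Z) = 8 (L(Z) = -4 + 2*6 = -4 + 12 = 8)
E(P, J) = 12*J*P (E(P, J) = ((2*P)*6)*J = (12*P)*J = 12*J*P)
E(L(-2), 10)*(15 + 42) - 76 = (12*10*8)*(15 + 42) - 76 = 960*57 - 76 = 54720 - 76 = 54644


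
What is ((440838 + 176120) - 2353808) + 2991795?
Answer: 1254945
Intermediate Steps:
((440838 + 176120) - 2353808) + 2991795 = (616958 - 2353808) + 2991795 = -1736850 + 2991795 = 1254945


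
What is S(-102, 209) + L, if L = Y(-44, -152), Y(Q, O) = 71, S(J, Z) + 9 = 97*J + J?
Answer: -9934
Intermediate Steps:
S(J, Z) = -9 + 98*J (S(J, Z) = -9 + (97*J + J) = -9 + 98*J)
L = 71
S(-102, 209) + L = (-9 + 98*(-102)) + 71 = (-9 - 9996) + 71 = -10005 + 71 = -9934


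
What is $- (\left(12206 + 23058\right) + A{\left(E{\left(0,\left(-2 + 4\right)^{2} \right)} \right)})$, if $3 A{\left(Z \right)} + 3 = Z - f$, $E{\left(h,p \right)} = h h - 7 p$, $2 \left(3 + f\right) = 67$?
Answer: $- \frac{70487}{2} \approx -35244.0$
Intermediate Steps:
$f = \frac{61}{2}$ ($f = -3 + \frac{1}{2} \cdot 67 = -3 + \frac{67}{2} = \frac{61}{2} \approx 30.5$)
$E{\left(h,p \right)} = h^{2} - 7 p$
$A{\left(Z \right)} = - \frac{67}{6} + \frac{Z}{3}$ ($A{\left(Z \right)} = -1 + \frac{Z - \frac{61}{2}}{3} = -1 + \frac{- \frac{61}{2} + Z}{3} = -1 + \left(- \frac{61}{6} + \frac{Z}{3}\right) = - \frac{67}{6} + \frac{Z}{3}$)
$- (\left(12206 + 23058\right) + A{\left(E{\left(0,\left(-2 + 4\right)^{2} \right)} \right)}) = - (\left(12206 + 23058\right) - \left(\frac{67}{6} - \frac{0^{2} - 7 \left(-2 + 4\right)^{2}}{3}\right)) = - (35264 - \left(\frac{67}{6} - \frac{0 - 7 \cdot 2^{2}}{3}\right)) = - (35264 - \left(\frac{67}{6} - \frac{0 - 28}{3}\right)) = - (35264 + \left(- \frac{67}{6} + \frac{1}{3} \left(-28\right)\right)) = - (35264 - \frac{41}{2}) = \left(-1\right) \frac{70487}{2} = - \frac{70487}{2}$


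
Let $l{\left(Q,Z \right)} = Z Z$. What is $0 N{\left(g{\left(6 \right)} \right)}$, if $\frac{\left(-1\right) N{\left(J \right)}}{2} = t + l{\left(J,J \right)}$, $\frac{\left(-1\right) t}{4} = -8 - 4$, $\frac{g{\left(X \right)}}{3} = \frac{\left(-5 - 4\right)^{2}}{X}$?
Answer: $0$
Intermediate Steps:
$l{\left(Q,Z \right)} = Z^{2}$
$g{\left(X \right)} = \frac{243}{X}$ ($g{\left(X \right)} = 3 \frac{\left(-5 - 4\right)^{2}}{X} = 3 \frac{\left(-9\right)^{2}}{X} = 3 \frac{81}{X} = \frac{243}{X}$)
$t = 48$ ($t = - 4 \left(-8 - 4\right) = \left(-4\right) \left(-12\right) = 48$)
$N{\left(J \right)} = -96 - 2 J^{2}$ ($N{\left(J \right)} = - 2 \left(48 + J^{2}\right) = -96 - 2 J^{2}$)
$0 N{\left(g{\left(6 \right)} \right)} = 0 \left(-96 - 2 \left(\frac{243}{6}\right)^{2}\right) = 0 \left(-96 - 2 \left(243 \cdot \frac{1}{6}\right)^{2}\right) = 0 \left(-96 - 2 \left(\frac{81}{2}\right)^{2}\right) = 0 \left(-96 - \frac{6561}{2}\right) = 0 \left(- \frac{6753}{2}\right) = 0$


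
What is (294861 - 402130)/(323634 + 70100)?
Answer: -107269/393734 ≈ -0.27244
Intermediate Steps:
(294861 - 402130)/(323634 + 70100) = -107269/393734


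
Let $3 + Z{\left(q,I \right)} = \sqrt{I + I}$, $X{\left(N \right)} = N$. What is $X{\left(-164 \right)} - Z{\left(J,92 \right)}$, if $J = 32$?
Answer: $-161 - 2 \sqrt{46} \approx -174.56$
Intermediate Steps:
$Z{\left(q,I \right)} = -3 + \sqrt{2} \sqrt{I}$ ($Z{\left(q,I \right)} = -3 + \sqrt{I + I} = -3 + \sqrt{2 I} = -3 + \sqrt{2} \sqrt{I}$)
$X{\left(-164 \right)} - Z{\left(J,92 \right)} = -164 - \left(-3 + \sqrt{2} \sqrt{92}\right) = -164 - \left(-3 + \sqrt{2} \cdot 2 \sqrt{23}\right) = -164 - \left(-3 + 2 \sqrt{46}\right) = -164 + \left(3 - 2 \sqrt{46}\right) = -161 - 2 \sqrt{46}$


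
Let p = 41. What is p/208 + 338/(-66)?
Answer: -33799/6864 ≈ -4.9241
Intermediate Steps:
p/208 + 338/(-66) = 41/208 + 338/(-66) = 41*(1/208) + 338*(-1/66) = 41/208 - 169/33 = -33799/6864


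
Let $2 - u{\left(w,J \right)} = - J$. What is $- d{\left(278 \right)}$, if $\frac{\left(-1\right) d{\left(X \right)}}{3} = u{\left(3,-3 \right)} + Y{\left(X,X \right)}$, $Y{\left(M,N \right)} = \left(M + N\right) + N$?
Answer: $2499$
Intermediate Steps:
$u{\left(w,J \right)} = 2 + J$ ($u{\left(w,J \right)} = 2 - - J = 2 + J$)
$Y{\left(M,N \right)} = M + 2 N$
$d{\left(X \right)} = 3 - 9 X$ ($d{\left(X \right)} = - 3 \left(\left(2 - 3\right) + \left(X + 2 X\right)\right) = - 3 \left(-1 + 3 X\right) = 3 - 9 X$)
$- d{\left(278 \right)} = - (3 - 2502) = \left(-1\right) \left(-2499\right) = 2499$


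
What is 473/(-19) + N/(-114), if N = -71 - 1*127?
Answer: -440/19 ≈ -23.158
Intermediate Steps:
N = -198 (N = -71 - 127 = -198)
473/(-19) + N/(-114) = 473/(-19) - 198/(-114) = 473*(-1/19) - 198*(-1/114) = -473/19 + 33/19 = -440/19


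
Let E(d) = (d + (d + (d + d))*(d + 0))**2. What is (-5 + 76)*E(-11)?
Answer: 8797184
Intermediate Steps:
E(d) = (d + 3*d**2)**2 (E(d) = (d + (d + 2*d)*d)**2 = (d + (3*d)*d)**2 = (d + 3*d**2)**2)
(-5 + 76)*E(-11) = (-5 + 76)*((-11)**2*(1 + 3*(-11))**2) = 71*(121*(1 - 33)**2) = 71*(121*(-32)**2) = 71*(121*1024) = 71*123904 = 8797184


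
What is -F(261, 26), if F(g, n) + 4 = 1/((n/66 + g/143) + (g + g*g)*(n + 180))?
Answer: 24172766851/6043191820 ≈ 4.0000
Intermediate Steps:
F(g, n) = -4 + 1/(n/66 + g/143 + (180 + n)*(g + g²)) (F(g, n) = -4 + 1/((n/66 + g/143) + (g + g*g)*(n + 180)) = -4 + 1/((n*(1/66) + g*(1/143)) + (g + g²)*(180 + n)) = -4 + 1/((n/66 + g/143) + (180 + n)*(g + g²)) = -4 + 1/(n/66 + g/143 + (180 + n)*(g + g²)))
-F(261, 26) = -2*(429 - 308892*261 - 308880*261² - 26*26 - 1716*261*26 - 1716*26*261²)/(13*26 + 154440*261² + 154446*261 + 858*261*26 + 858*26*261²) = -2*(429 - 80620812 - 308880*68121 - 676 - 11644776 - 1716*26*68121)/(338 + 154440*68121 + 40310406 + 5822388 + 858*26*68121) = -2*(429 - 80620812 - 21041214480 - 676 - 11644776 - 3039286536)/(338 + 10520607240 + 40310406 + 5822388 + 1519643268) = -2*(-24172766851)/12086383640 = -1*(-24172766851/6043191820) = 24172766851/6043191820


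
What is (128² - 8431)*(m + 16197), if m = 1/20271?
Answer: 870401207588/6757 ≈ 1.2881e+8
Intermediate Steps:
m = 1/20271 ≈ 4.9332e-5
(128² - 8431)*(m + 16197) = (128² - 8431)*(1/20271 + 16197) = (16384 - 8431)*(328329388/20271) = 7953*(328329388/20271) = 870401207588/6757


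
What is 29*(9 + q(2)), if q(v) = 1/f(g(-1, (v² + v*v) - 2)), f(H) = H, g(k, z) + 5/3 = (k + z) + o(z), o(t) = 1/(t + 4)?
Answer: 27753/103 ≈ 269.45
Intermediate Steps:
o(t) = 1/(4 + t)
g(k, z) = -5/3 + k + z + 1/(4 + z) (g(k, z) = -5/3 + ((k + z) + 1/(4 + z)) = -5/3 + (k + z + 1/(4 + z)) = -5/3 + k + z + 1/(4 + z))
q(v) = 3*(2 + 2*v²)/(3 + (-14 + 6*v²)*(2 + 2*v²)) (q(v) = 1/((3 + (4 + ((v² + v*v) - 2))*(-5 + 3*(-1) + 3*((v² + v*v) - 2)))/(3*(4 + ((v² + v*v) - 2)))) = 1/((3 + (4 + ((v² + v²) - 2))*(-5 - 3 + 3*((v² + v²) - 2)))/(3*(4 + ((v² + v²) - 2)))) = 1/((3 + (4 + (2*v² - 2))*(-5 - 3 + 3*(2*v² - 2)))/(3*(4 + (2*v² - 2)))) = 1/((3 + (4 + (-2 + 2*v²))*(-5 - 3 + 3*(-2 + 2*v²)))/(3*(4 + (-2 + 2*v²)))) = 1/((3 + (2 + 2*v²)*(-5 - 3 + (-6 + 6*v²)))/(3*(2 + 2*v²))) = 1/((3 + (2 + 2*v²)*(-14 + 6*v²))/(3*(2 + 2*v²))) = 1/((3 + (-14 + 6*v²)*(2 + 2*v²))/(3*(2 + 2*v²))) = 3*(2 + 2*v²)/(3 + (-14 + 6*v²)*(2 + 2*v²)))
29*(9 + q(2)) = 29*(9 + 6*(1 + 2²)/(-25 - 16*2² + 12*2⁴)) = 29*(9 + 6*(1 + 4)/(-25 - 16*4 + 12*16)) = 29*(9 + 6*5/(-25 - 64 + 192)) = 29*(9 + 6*5/103) = 29*(9 + 6*(1/103)*5) = 29*(9 + 30/103) = 29*(957/103) = 27753/103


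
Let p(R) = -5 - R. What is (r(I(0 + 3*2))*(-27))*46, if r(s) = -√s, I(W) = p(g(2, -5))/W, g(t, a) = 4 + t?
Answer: 207*I*√66 ≈ 1681.7*I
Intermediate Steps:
I(W) = -11/W (I(W) = (-5 - (4 + 2))/W = (-5 - 1*6)/W = (-5 - 6)/W = -11/W)
(r(I(0 + 3*2))*(-27))*46 = (-√(-11/(0 + 3*2))*(-27))*46 = (-√(-11/(0 + 6))*(-27))*46 = (-√(-11/6)*(-27))*46 = (-I*√66/6*(-27))*46 = (9*I*√66/2)*46 = 207*I*√66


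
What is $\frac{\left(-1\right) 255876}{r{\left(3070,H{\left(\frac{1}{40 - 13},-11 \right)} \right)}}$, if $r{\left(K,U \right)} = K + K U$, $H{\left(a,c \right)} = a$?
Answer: $- \frac{1727163}{21490} \approx -80.371$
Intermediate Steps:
$\frac{\left(-1\right) 255876}{r{\left(3070,H{\left(\frac{1}{40 - 13},-11 \right)} \right)}} = \frac{\left(-1\right) 255876}{3070 \left(1 + \frac{1}{40 - 13}\right)} = - \frac{255876}{3070 \left(1 + \frac{1}{27}\right)} = - \frac{255876}{3070 \cdot \frac{28}{27}} = - \frac{255876}{\frac{85960}{27}} = \left(-255876\right) \frac{27}{85960} = - \frac{1727163}{21490}$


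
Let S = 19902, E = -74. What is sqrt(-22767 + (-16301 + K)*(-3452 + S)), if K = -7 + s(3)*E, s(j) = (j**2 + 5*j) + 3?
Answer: I*sqrt(301156467) ≈ 17354.0*I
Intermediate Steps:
s(j) = 3 + j**2 + 5*j
K = -2005 (K = -7 + (3 + 3**2 + 5*3)*(-74) = -7 + (3 + 9 + 15)*(-74) = -7 + 27*(-74) = -7 - 1998 = -2005)
sqrt(-22767 + (-16301 + K)*(-3452 + S)) = sqrt(-22767 + (-16301 - 2005)*(-3452 + 19902)) = sqrt(-22767 - 18306*16450) = sqrt(-22767 - 301133700) = sqrt(-301156467) = I*sqrt(301156467)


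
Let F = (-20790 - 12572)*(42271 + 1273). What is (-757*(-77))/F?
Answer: -8327/207530704 ≈ -4.0124e-5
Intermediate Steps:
F = -1452714928 (F = -33362*43544 = -1452714928)
(-757*(-77))/F = -757*(-77)/(-1452714928) = 58289*(-1/1452714928) = -8327/207530704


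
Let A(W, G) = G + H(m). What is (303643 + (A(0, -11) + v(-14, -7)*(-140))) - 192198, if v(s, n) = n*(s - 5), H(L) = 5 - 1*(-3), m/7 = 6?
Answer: 92822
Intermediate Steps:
m = 42 (m = 7*6 = 42)
H(L) = 8 (H(L) = 5 + 3 = 8)
A(W, G) = 8 + G (A(W, G) = G + 8 = 8 + G)
v(s, n) = n*(-5 + s)
(303643 + (A(0, -11) + v(-14, -7)*(-140))) - 192198 = (303643 + ((8 - 11) - 7*(-5 - 14)*(-140))) - 192198 = (303643 + (-3 - 7*(-19)*(-140))) - 192198 = (303643 + (-3 + 133*(-140))) - 192198 = (303643 + (-3 - 18620)) - 192198 = (303643 - 18623) - 192198 = 285020 - 192198 = 92822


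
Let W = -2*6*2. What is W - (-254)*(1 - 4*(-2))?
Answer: 2262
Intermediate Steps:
W = -24 (W = -12*2 = -24)
W - (-254)*(1 - 4*(-2)) = -24 - (-254)*(1 - 4*(-2)) = -24 - (-254)*(1 + 8) = -24 - (-254)*9 = -24 - 127*(-18) = -24 + 2286 = 2262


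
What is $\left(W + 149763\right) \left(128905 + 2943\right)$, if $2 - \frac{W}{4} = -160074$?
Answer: $104168753816$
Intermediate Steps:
$W = 640304$ ($W = 8 - -640296 = 8 + 640296 = 640304$)
$\left(W + 149763\right) \left(128905 + 2943\right) = \left(640304 + 149763\right) \left(128905 + 2943\right) = 790067 \cdot 131848 = 104168753816$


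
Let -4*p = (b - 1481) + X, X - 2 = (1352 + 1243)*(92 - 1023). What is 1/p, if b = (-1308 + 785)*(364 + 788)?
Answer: 1/754980 ≈ 1.3245e-6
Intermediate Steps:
b = -602496 (b = -523*1152 = -602496)
X = -2415943 (X = 2 + (1352 + 1243)*(92 - 1023) = 2 + 2595*(-931) = 2 - 2415945 = -2415943)
p = 754980 (p = -((-602496 - 1481) - 2415943)/4 = -(-603977 - 2415943)/4 = -1/4*(-3019920) = 754980)
1/p = 1/754980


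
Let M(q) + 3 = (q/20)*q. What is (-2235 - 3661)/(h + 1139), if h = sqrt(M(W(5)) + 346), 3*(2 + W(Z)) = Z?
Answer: -1208797920/233456039 + 35376*sqrt(308705)/233456039 ≈ -5.0936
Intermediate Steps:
W(Z) = -2 + Z/3
M(q) = -3 + q**2/20 (M(q) = -3 + (q/20)*q = -3 + q**2/20)
h = sqrt(308705)/30 (h = sqrt((-3 + (-2 + (1/3)*5)**2/20) + 346) = sqrt((-3 + (-2 + 5/3)**2/20) + 346) = sqrt((-3 + (-1/3)**2/20) + 346) = sqrt((-3 + (1/20)*(1/9)) + 346) = sqrt((-3 + 1/180) + 346) = sqrt(-539/180 + 346) = sqrt(61741/180) = sqrt(308705)/30 ≈ 18.520)
(-2235 - 3661)/(h + 1139) = (-2235 - 3661)/(sqrt(308705)/30 + 1139) = -5896/(1139 + sqrt(308705)/30)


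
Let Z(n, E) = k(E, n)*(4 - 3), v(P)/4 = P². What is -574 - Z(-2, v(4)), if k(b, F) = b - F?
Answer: -640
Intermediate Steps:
v(P) = 4*P²
Z(n, E) = E - n (Z(n, E) = (E - n)*(4 - 3) = (E - n)*1 = E - n)
-574 - Z(-2, v(4)) = -574 - (4*4² - 1*(-2)) = -574 - (4*16 + 2) = -574 - (64 + 2) = -574 - 1*66 = -574 - 66 = -640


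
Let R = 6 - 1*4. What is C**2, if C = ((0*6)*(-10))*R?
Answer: 0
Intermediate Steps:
R = 2 (R = 6 - 4 = 2)
C = 0 (C = ((0*6)*(-10))*2 = (0*(-10))*2 = 0*2 = 0)
C**2 = 0**2 = 0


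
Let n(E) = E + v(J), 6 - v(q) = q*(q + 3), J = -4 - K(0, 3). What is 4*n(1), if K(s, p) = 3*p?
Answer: -492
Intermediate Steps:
J = -13 (J = -4 - 3*3 = -4 - 1*9 = -4 - 9 = -13)
v(q) = 6 - q*(3 + q) (v(q) = 6 - q*(q + 3) = 6 - q*(3 + q))
n(E) = -124 + E (n(E) = E + (6 - 1*(-13)**2 - 3*(-13)) = E + (6 - 1*169 + 39) = E + (6 - 169 + 39) = E - 124 = -124 + E)
4*n(1) = 4*(-124 + 1) = 4*(-123) = -492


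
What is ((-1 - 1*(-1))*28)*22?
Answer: 0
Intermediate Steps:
((-1 - 1*(-1))*28)*22 = ((-1 + 1)*28)*22 = (0*28)*22 = 0*22 = 0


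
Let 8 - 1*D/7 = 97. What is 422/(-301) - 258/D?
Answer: -26464/26789 ≈ -0.98787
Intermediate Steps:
D = -623 (D = 56 - 7*97 = 56 - 679 = -623)
422/(-301) - 258/D = 422/(-301) - 258/(-623) = 422*(-1/301) - 258*(-1/623) = -422/301 + 258/623 = -26464/26789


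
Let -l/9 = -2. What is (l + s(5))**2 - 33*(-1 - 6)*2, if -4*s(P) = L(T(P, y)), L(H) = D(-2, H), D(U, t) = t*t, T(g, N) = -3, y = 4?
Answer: 11361/16 ≈ 710.06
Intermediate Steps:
l = 18 (l = -9*(-2) = 18)
D(U, t) = t**2
L(H) = H**2
s(P) = -9/4 (s(P) = -1/4*(-3)**2 = -1/4*9 = -9/4)
(l + s(5))**2 - 33*(-1 - 6)*2 = (18 - 9/4)**2 - 33*(-1 - 6)*2 = (63/4)**2 - (-231)*2 = 3969/16 - 33*(-14) = 3969/16 + 462 = 11361/16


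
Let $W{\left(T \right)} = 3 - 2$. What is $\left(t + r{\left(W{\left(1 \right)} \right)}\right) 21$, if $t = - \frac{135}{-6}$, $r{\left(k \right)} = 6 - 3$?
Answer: $\frac{1071}{2} \approx 535.5$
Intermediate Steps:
$W{\left(T \right)} = 1$ ($W{\left(T \right)} = 3 - 2 = 1$)
$r{\left(k \right)} = 3$ ($r{\left(k \right)} = 6 - 3 = 3$)
$t = \frac{45}{2}$ ($t = \left(-135\right) \left(- \frac{1}{6}\right) = \frac{45}{2} \approx 22.5$)
$\left(t + r{\left(W{\left(1 \right)} \right)}\right) 21 = \left(\frac{45}{2} + 3\right) 21 = \frac{51}{2} \cdot 21 = \frac{1071}{2}$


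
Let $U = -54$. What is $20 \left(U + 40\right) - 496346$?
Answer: $-496626$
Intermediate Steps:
$20 \left(U + 40\right) - 496346 = 20 \left(-54 + 40\right) - 496346 = 20 \left(-14\right) - 496346 = -280 - 496346 = -496626$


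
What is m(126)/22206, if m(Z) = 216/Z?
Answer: 2/25907 ≈ 7.7199e-5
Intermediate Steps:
m(126)/22206 = (216/126)/22206 = (216*(1/126))*(1/22206) = (12/7)*(1/22206) = 2/25907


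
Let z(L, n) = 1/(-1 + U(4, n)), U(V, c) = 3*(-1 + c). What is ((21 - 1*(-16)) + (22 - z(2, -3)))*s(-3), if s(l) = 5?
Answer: 3840/13 ≈ 295.38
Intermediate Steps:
U(V, c) = -3 + 3*c
z(L, n) = 1/(-4 + 3*n) (z(L, n) = 1/(-1 + (-3 + 3*n)) = 1/(-4 + 3*n))
((21 - 1*(-16)) + (22 - z(2, -3)))*s(-3) = ((21 - 1*(-16)) + (22 - 1/(-4 + 3*(-3))))*5 = ((21 + 16) + (22 - 1/(-4 - 9)))*5 = (37 + (22 - 1/(-13)))*5 = (37 + (22 - 1*(-1/13)))*5 = (37 + (22 + 1/13))*5 = (37 + 287/13)*5 = (768/13)*5 = 3840/13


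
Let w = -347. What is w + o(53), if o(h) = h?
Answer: -294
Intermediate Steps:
w + o(53) = -347 + 53 = -294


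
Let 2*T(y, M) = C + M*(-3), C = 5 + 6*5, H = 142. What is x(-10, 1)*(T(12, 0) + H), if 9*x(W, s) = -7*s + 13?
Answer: 319/3 ≈ 106.33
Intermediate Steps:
C = 35 (C = 5 + 30 = 35)
x(W, s) = 13/9 - 7*s/9 (x(W, s) = (-7*s + 13)/9 = (13 - 7*s)/9 = 13/9 - 7*s/9)
T(y, M) = 35/2 - 3*M/2 (T(y, M) = (35 + M*(-3))/2 = (35 - 3*M)/2 = 35/2 - 3*M/2)
x(-10, 1)*(T(12, 0) + H) = (13/9 - 7/9*1)*((35/2 - 3/2*0) + 142) = (13/9 - 7/9)*((35/2 + 0) + 142) = 2*(35/2 + 142)/3 = (2/3)*(319/2) = 319/3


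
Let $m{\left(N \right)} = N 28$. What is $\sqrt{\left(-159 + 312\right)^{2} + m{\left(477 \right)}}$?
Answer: $3 \sqrt{4085} \approx 191.74$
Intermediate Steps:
$m{\left(N \right)} = 28 N$
$\sqrt{\left(-159 + 312\right)^{2} + m{\left(477 \right)}} = \sqrt{\left(-159 + 312\right)^{2} + 28 \cdot 477} = \sqrt{153^{2} + 13356} = \sqrt{23409 + 13356} = \sqrt{36765} = 3 \sqrt{4085}$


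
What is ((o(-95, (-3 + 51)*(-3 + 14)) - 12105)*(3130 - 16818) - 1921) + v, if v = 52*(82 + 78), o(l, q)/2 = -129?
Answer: 169231143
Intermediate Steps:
o(l, q) = -258 (o(l, q) = 2*(-129) = -258)
v = 8320 (v = 52*160 = 8320)
((o(-95, (-3 + 51)*(-3 + 14)) - 12105)*(3130 - 16818) - 1921) + v = ((-258 - 12105)*(3130 - 16818) - 1921) + 8320 = (-12363*(-13688) - 1921) + 8320 = (169224744 - 1921) + 8320 = 169222823 + 8320 = 169231143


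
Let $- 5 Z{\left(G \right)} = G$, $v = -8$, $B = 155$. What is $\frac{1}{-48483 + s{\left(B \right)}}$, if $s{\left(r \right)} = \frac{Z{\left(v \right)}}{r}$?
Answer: $- \frac{775}{37574317} \approx -2.0626 \cdot 10^{-5}$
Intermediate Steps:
$Z{\left(G \right)} = - \frac{G}{5}$
$s{\left(r \right)} = \frac{8}{5 r}$ ($s{\left(r \right)} = \frac{\left(- \frac{1}{5}\right) \left(-8\right)}{r} = \frac{8}{5 r}$)
$\frac{1}{-48483 + s{\left(B \right)}} = \frac{1}{-48483 + \frac{8}{5 \cdot 155}} = \frac{1}{-48483 + \frac{8}{5} \cdot \frac{1}{155}} = \frac{1}{-48483 + \frac{8}{775}} = \frac{1}{- \frac{37574317}{775}} = - \frac{775}{37574317}$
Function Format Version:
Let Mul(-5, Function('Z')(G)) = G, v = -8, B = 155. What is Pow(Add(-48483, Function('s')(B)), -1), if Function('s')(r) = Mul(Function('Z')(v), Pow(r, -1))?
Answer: Rational(-775, 37574317) ≈ -2.0626e-5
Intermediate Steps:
Function('Z')(G) = Mul(Rational(-1, 5), G)
Function('s')(r) = Mul(Rational(8, 5), Pow(r, -1)) (Function('s')(r) = Mul(Mul(Rational(-1, 5), -8), Pow(r, -1)) = Mul(Rational(8, 5), Pow(r, -1)))
Pow(Add(-48483, Function('s')(B)), -1) = Pow(Add(-48483, Mul(Rational(8, 5), Pow(155, -1))), -1) = Pow(Add(-48483, Mul(Rational(8, 5), Rational(1, 155))), -1) = Pow(Add(-48483, Rational(8, 775)), -1) = Pow(Rational(-37574317, 775), -1) = Rational(-775, 37574317)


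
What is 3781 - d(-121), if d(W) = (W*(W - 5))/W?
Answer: 3907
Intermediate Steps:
d(W) = -5 + W (d(W) = (W*(-5 + W))/W = -5 + W)
3781 - d(-121) = 3781 - (-5 - 121) = 3781 - 1*(-126) = 3781 + 126 = 3907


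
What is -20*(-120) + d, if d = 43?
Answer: 2443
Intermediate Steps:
-20*(-120) + d = -20*(-120) + 43 = 2400 + 43 = 2443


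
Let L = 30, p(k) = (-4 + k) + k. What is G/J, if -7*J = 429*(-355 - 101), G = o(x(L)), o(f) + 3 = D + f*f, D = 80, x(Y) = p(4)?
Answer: 217/65208 ≈ 0.0033278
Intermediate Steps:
p(k) = -4 + 2*k
x(Y) = 4 (x(Y) = -4 + 2*4 = -4 + 8 = 4)
o(f) = 77 + f² (o(f) = -3 + (80 + f*f) = -3 + (80 + f²) = 77 + f²)
G = 93 (G = 77 + 4² = 77 + 16 = 93)
J = 195624/7 (J = -429*(-355 - 101)/7 = -429*(-456)/7 = -⅐*(-195624) = 195624/7 ≈ 27946.)
G/J = 93/(195624/7) = 93*(7/195624) = 217/65208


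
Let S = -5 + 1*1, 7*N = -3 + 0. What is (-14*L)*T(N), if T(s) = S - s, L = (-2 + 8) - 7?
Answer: -50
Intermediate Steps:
L = -1 (L = 6 - 7 = -1)
N = -3/7 (N = (-3 + 0)/7 = (⅐)*(-3) = -3/7 ≈ -0.42857)
S = -4 (S = -5 + 1 = -4)
T(s) = -4 - s
(-14*L)*T(N) = (-14*(-1))*(-4 - 1*(-3/7)) = 14*(-4 + 3/7) = 14*(-25/7) = -50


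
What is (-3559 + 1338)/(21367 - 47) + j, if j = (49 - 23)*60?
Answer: 33256979/21320 ≈ 1559.9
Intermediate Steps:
j = 1560 (j = 26*60 = 1560)
(-3559 + 1338)/(21367 - 47) + j = (-3559 + 1338)/(21367 - 47) + 1560 = -2221/21320 + 1560 = 33256979/21320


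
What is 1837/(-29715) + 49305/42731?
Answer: 421844/386295 ≈ 1.0920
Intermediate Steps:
1837/(-29715) + 49305/42731 = 1837*(-1/29715) + 49305*(1/42731) = -1837/29715 + 15/13 = 421844/386295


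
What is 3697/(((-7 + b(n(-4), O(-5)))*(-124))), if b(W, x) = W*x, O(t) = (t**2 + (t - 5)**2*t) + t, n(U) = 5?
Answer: 3697/298468 ≈ 0.012387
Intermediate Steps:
O(t) = t + t**2 + t*(-5 + t)**2 (O(t) = (t**2 + (-5 + t)**2*t) + t = (t**2 + t*(-5 + t)**2) + t = t + t**2 + t*(-5 + t)**2)
3697/(((-7 + b(n(-4), O(-5)))*(-124))) = 3697/(((-7 + 5*(-5*(1 - 5 + (-5 - 5)**2)))*(-124))) = 3697/(((-7 + 5*(-5*(1 - 5 + (-10)**2)))*(-124))) = 3697/(((-7 + 5*(-5*(1 - 5 + 100)))*(-124))) = 3697/(((-7 + 5*(-5*96))*(-124))) = 3697/(((-7 + 5*(-480))*(-124))) = 3697/(((-7 - 2400)*(-124))) = 3697/((-2407*(-124))) = 3697/298468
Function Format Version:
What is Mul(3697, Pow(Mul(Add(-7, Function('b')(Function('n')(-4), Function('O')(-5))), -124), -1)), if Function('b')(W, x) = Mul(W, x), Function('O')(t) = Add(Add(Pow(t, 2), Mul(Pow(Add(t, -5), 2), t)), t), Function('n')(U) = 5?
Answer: Rational(3697, 298468) ≈ 0.012387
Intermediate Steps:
Function('O')(t) = Add(t, Pow(t, 2), Mul(t, Pow(Add(-5, t), 2))) (Function('O')(t) = Add(Add(Pow(t, 2), Mul(Pow(Add(-5, t), 2), t)), t) = Add(Add(Pow(t, 2), Mul(t, Pow(Add(-5, t), 2))), t) = Add(t, Pow(t, 2), Mul(t, Pow(Add(-5, t), 2))))
Mul(3697, Pow(Mul(Add(-7, Function('b')(Function('n')(-4), Function('O')(-5))), -124), -1)) = Mul(3697, Pow(Mul(Add(-7, Mul(5, Mul(-5, Add(1, -5, Pow(Add(-5, -5), 2))))), -124), -1)) = Mul(3697, Pow(Mul(Add(-7, Mul(5, Mul(-5, Add(1, -5, Pow(-10, 2))))), -124), -1)) = Mul(3697, Pow(Mul(Add(-7, Mul(5, Mul(-5, Add(1, -5, 100)))), -124), -1)) = Mul(3697, Pow(Mul(Add(-7, Mul(5, Mul(-5, 96))), -124), -1)) = Mul(3697, Pow(Mul(Add(-7, Mul(5, -480)), -124), -1)) = Mul(3697, Pow(Mul(Add(-7, -2400), -124), -1)) = Mul(3697, Pow(Mul(-2407, -124), -1)) = Mul(3697, Pow(298468, -1)) = Mul(3697, Rational(1, 298468)) = Rational(3697, 298468)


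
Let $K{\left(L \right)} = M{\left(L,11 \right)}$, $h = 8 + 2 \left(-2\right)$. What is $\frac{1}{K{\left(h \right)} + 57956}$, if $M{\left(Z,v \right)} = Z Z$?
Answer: $\frac{1}{57972} \approx 1.725 \cdot 10^{-5}$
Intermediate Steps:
$M{\left(Z,v \right)} = Z^{2}$
$h = 4$ ($h = 8 - 4 = 4$)
$K{\left(L \right)} = L^{2}$
$\frac{1}{K{\left(h \right)} + 57956} = \frac{1}{4^{2} + 57956} = \frac{1}{16 + 57956} = \frac{1}{57972}$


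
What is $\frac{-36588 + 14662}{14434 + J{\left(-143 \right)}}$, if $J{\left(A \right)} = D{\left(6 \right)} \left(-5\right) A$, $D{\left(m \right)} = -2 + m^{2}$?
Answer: $- \frac{10963}{19372} \approx -0.56592$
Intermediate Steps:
$J{\left(A \right)} = - 170 A$ ($J{\left(A \right)} = \left(-2 + 6^{2}\right) \left(-5\right) A = \left(-2 + 36\right) \left(-5\right) A = 34 \left(-5\right) A = - 170 A$)
$\frac{-36588 + 14662}{14434 + J{\left(-143 \right)}} = \frac{-36588 + 14662}{14434 - -24310} = - \frac{21926}{14434 + 24310} = - \frac{21926}{38744} = \left(-21926\right) \frac{1}{38744} = - \frac{10963}{19372}$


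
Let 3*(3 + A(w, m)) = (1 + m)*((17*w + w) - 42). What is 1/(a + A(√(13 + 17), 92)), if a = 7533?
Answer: 173/817974 - 31*√30/1635948 ≈ 0.00010771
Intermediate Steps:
A(w, m) = -3 + (1 + m)*(-42 + 18*w)/3 (A(w, m) = -3 + ((1 + m)*((17*w + w) - 42))/3 = -3 + ((1 + m)*(18*w - 42))/3 = -3 + ((1 + m)*(-42 + 18*w))/3 = -3 + (1 + m)*(-42 + 18*w)/3)
1/(a + A(√(13 + 17), 92)) = 1/(7533 + (-17 - 14*92 + 6*√(13 + 17) + 6*92*√(13 + 17))) = 1/(7533 + (-17 - 1288 + 6*√30 + 6*92*√30)) = 1/(7533 + (-17 - 1288 + 6*√30 + 552*√30)) = 1/(7533 + (-1305 + 558*√30)) = 1/(6228 + 558*√30)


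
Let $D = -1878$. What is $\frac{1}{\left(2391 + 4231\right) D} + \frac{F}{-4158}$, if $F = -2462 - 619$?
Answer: $\frac{27644783}{37308348} \approx 0.74098$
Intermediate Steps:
$F = -3081$ ($F = -2462 - 619 = -3081$)
$\frac{1}{\left(2391 + 4231\right) D} + \frac{F}{-4158} = \frac{1}{\left(2391 + 4231\right) \left(-1878\right)} - \frac{3081}{-4158} = \frac{1}{6622} \left(- \frac{1}{1878}\right) - - \frac{1027}{1386} = \frac{1}{6622} \left(- \frac{1}{1878}\right) + \frac{1027}{1386} = - \frac{1}{12436116} + \frac{1027}{1386} = \frac{27644783}{37308348}$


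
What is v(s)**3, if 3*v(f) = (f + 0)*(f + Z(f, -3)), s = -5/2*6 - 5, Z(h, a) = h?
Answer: 512000000/27 ≈ 1.8963e+7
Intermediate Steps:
s = -20 (s = -5*1/2*6 - 5 = -5/2*6 - 5 = -15 - 5 = -20)
v(f) = 2*f**2/3 (v(f) = ((f + 0)*(f + f))/3 = (f*(2*f))/3 = (2*f**2)/3 = 2*f**2/3)
v(s)**3 = ((2/3)*(-20)**2)**3 = ((2/3)*400)**3 = (800/3)**3 = 512000000/27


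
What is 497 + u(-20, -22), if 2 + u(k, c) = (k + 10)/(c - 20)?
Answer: 10400/21 ≈ 495.24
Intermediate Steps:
u(k, c) = -2 + (10 + k)/(-20 + c) (u(k, c) = -2 + (k + 10)/(c - 20) = -2 + (10 + k)/(-20 + c))
497 + u(-20, -22) = 497 + (50 - 20 - 2*(-22))/(-20 - 22) = 497 + (50 - 20 + 44)/(-42) = 497 - 1/42*74 = 497 - 37/21 = 10400/21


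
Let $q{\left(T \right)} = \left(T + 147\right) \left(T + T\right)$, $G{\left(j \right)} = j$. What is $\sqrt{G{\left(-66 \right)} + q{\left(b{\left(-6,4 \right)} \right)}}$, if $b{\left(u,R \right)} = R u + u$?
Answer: $i \sqrt{7086} \approx 84.178 i$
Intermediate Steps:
$b{\left(u,R \right)} = u + R u$
$q{\left(T \right)} = 2 T \left(147 + T\right)$ ($q{\left(T \right)} = \left(147 + T\right) 2 T = 2 T \left(147 + T\right)$)
$\sqrt{G{\left(-66 \right)} + q{\left(b{\left(-6,4 \right)} \right)}} = \sqrt{-66 + 2 \left(- 6 \left(1 + 4\right)\right) \left(147 - 6 \left(1 + 4\right)\right)} = \sqrt{-66 + 2 \left(\left(-6\right) 5\right) \left(147 - 30\right)} = \sqrt{-66 + 2 \left(-30\right) \left(147 - 30\right)} = \sqrt{-66 + 2 \left(-30\right) 117} = \sqrt{-66 - 7020} = \sqrt{-7086} = i \sqrt{7086}$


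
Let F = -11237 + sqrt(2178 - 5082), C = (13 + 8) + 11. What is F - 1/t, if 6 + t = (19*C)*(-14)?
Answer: -95716765/8518 + 22*I*sqrt(6) ≈ -11237.0 + 53.889*I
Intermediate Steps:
C = 32 (C = 21 + 11 = 32)
F = -11237 + 22*I*sqrt(6) (F = -11237 + sqrt(-2904) = -11237 + 22*I*sqrt(6) ≈ -11237.0 + 53.889*I)
t = -8518 (t = -6 + (19*32)*(-14) = -6 + 608*(-14) = -6 - 8512 = -8518)
F - 1/t = (-11237 + 22*I*sqrt(6)) - 1/(-8518) = (-11237 + 22*I*sqrt(6)) - 1*(-1/8518) = (-11237 + 22*I*sqrt(6)) + 1/8518 = -95716765/8518 + 22*I*sqrt(6)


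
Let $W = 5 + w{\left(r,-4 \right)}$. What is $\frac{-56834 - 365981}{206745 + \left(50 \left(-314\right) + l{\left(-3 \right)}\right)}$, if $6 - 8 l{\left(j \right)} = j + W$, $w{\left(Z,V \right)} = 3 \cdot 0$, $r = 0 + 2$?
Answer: $- \frac{845630}{382091} \approx -2.2132$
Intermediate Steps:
$r = 2$
$w{\left(Z,V \right)} = 0$
$W = 5$ ($W = 5 + 0 = 5$)
$l{\left(j \right)} = \frac{1}{8} - \frac{j}{8}$ ($l{\left(j \right)} = \frac{3}{4} - \frac{j + 5}{8} = \frac{3}{4} - \frac{5 + j}{8} = \frac{3}{4} - \left(\frac{5}{8} + \frac{j}{8}\right) = \frac{1}{8} - \frac{j}{8}$)
$\frac{-56834 - 365981}{206745 + \left(50 \left(-314\right) + l{\left(-3 \right)}\right)} = \frac{-56834 - 365981}{206745 + \left(50 \left(-314\right) + \left(\frac{1}{8} - - \frac{3}{8}\right)\right)} = - \frac{422815}{206745 + \left(-15700 + \left(\frac{1}{8} + \frac{3}{8}\right)\right)} = - \frac{422815}{206745 + \left(-15700 + \frac{1}{2}\right)} = - \frac{422815}{206745 - \frac{31399}{2}} = - \frac{422815}{\frac{382091}{2}} = \left(-422815\right) \frac{2}{382091} = - \frac{845630}{382091}$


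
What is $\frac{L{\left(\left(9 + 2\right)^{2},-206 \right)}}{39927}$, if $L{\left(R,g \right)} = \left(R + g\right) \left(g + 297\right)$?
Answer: $- \frac{7735}{39927} \approx -0.19373$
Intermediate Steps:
$L{\left(R,g \right)} = \left(297 + g\right) \left(R + g\right)$ ($L{\left(R,g \right)} = \left(R + g\right) \left(297 + g\right) = \left(297 + g\right) \left(R + g\right)$)
$\frac{L{\left(\left(9 + 2\right)^{2},-206 \right)}}{39927} = \frac{\left(-206\right)^{2} + 297 \left(9 + 2\right)^{2} + 297 \left(-206\right) + \left(9 + 2\right)^{2} \left(-206\right)}{39927} = \left(42436 + 297 \cdot 11^{2} - 61182 + 11^{2} \left(-206\right)\right) \frac{1}{39927} = \left(42436 + 297 \cdot 121 - 61182 + 121 \left(-206\right)\right) \frac{1}{39927} = \left(42436 + 35937 - 61182 - 24926\right) \frac{1}{39927} = \left(-7735\right) \frac{1}{39927} = - \frac{7735}{39927}$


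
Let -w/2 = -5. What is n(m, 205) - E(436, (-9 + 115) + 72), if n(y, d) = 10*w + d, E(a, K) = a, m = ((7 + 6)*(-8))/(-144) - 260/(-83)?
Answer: -131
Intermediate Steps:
w = 10 (w = -2*(-5) = 10)
m = 5759/1494 (m = (13*(-8))*(-1/144) - 260*(-1/83) = -104*(-1/144) + 260/83 = 13/18 + 260/83 = 5759/1494 ≈ 3.8548)
n(y, d) = 100 + d (n(y, d) = 10*10 + d = 100 + d)
n(m, 205) - E(436, (-9 + 115) + 72) = (100 + 205) - 1*436 = 305 - 436 = -131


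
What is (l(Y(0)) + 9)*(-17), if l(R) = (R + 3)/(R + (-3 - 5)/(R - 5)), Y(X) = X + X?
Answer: -1479/8 ≈ -184.88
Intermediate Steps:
Y(X) = 2*X
l(R) = (3 + R)/(R - 8/(-5 + R))
(l(Y(0)) + 9)*(-17) = ((15 - (2*0)² + 2*(2*0))/(8 - (2*0)² + 5*(2*0)) + 9)*(-17) = ((15 - 1*0² + 2*0)/(8 - 1*0² + 5*0) + 9)*(-17) = ((15 - 1*0 + 0)/(8 - 1*0 + 0) + 9)*(-17) = ((15 + 0 + 0)/(8 + 0 + 0) + 9)*(-17) = (15/8 + 9)*(-17) = (87/8)*(-17) = -1479/8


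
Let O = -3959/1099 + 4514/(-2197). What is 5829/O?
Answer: -14074137987/13658809 ≈ -1030.4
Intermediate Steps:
O = -13658809/2414503 (O = -3959*1/1099 + 4514*(-1/2197) = -3959/1099 - 4514/2197 = -13658809/2414503 ≈ -5.6570)
5829/O = 5829/(-13658809/2414503) = 5829*(-2414503/13658809) = -14074137987/13658809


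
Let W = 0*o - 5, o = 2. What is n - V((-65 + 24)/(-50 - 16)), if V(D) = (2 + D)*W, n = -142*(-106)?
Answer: 994297/66 ≈ 15065.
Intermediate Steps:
n = 15052
W = -5 (W = 0*2 - 5 = 0 - 5 = -5)
V(D) = -10 - 5*D (V(D) = (2 + D)*(-5) = -10 - 5*D)
n - V((-65 + 24)/(-50 - 16)) = 15052 - (-10 - 5*(-65 + 24)/(-50 - 16)) = 15052 - (-10 - (-205)/(-66)) = 15052 - (-10 - (-205)*(-1)/66) = 15052 - (-10 - 5*41/66) = 15052 - (-10 - 205/66) = 15052 - 1*(-865/66) = 15052 + 865/66 = 994297/66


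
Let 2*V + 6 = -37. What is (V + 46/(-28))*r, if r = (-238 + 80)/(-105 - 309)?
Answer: -1422/161 ≈ -8.8323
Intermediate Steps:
V = -43/2 (V = -3 + (1/2)*(-37) = -3 - 37/2 = -43/2 ≈ -21.500)
r = 79/207 (r = -158/(-414) = -158*(-1/414) = 79/207 ≈ 0.38164)
(V + 46/(-28))*r = (-43/2 + 46/(-28))*(79/207) = (-43/2 + 46*(-1/28))*(79/207) = (-43/2 - 23/14)*(79/207) = -162/7*79/207 = -1422/161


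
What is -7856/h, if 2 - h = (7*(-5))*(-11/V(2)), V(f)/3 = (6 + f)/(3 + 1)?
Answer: 47136/373 ≈ 126.37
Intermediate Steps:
V(f) = 9/2 + 3*f/4 (V(f) = 3*((6 + f)/(3 + 1)) = 3*((6 + f)/4) = 3*((6 + f)*(¼)) = 3*(3/2 + f/4) = 9/2 + 3*f/4)
h = -373/6 (h = 2 - 7*(-5)*(-11/(9/2 + (¾)*2)) = 2 - (-35)*(-11/(9/2 + 3/2)) = 2 - (-35)*(-11/6) = 2 - (-35)*(-11*⅙) = 2 - (-35)*(-11)/6 = 2 - 1*385/6 = 2 - 385/6 = -373/6 ≈ -62.167)
-7856/h = -7856/(-373/6) = -7856*(-6/373) = 47136/373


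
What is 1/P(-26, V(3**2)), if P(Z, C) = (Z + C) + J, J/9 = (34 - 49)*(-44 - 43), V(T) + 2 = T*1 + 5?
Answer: 1/11731 ≈ 8.5244e-5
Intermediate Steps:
V(T) = 3 + T (V(T) = -2 + (T*1 + 5) = -2 + (T + 5) = -2 + (5 + T) = 3 + T)
J = 11745 (J = 9*((34 - 49)*(-44 - 43)) = 9*(-15*(-87)) = 9*1305 = 11745)
P(Z, C) = 11745 + C + Z (P(Z, C) = (Z + C) + 11745 = (C + Z) + 11745 = 11745 + C + Z)
1/P(-26, V(3**2)) = 1/(11745 + (3 + 3**2) - 26) = 1/(11745 + (3 + 9) - 26) = 1/(11745 + 12 - 26) = 1/11731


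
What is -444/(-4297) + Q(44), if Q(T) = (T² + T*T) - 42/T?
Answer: 365955179/94534 ≈ 3871.1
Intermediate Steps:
Q(T) = -42/T + 2*T² (Q(T) = (T² + T²) - 42/T = 2*T² - 42/T = -42/T + 2*T²)
-444/(-4297) + Q(44) = -444/(-4297) + 2*(-21 + 44³)/44 = -444*(-1/4297) + 2*(1/44)*(-21 + 85184) = 444/4297 + 2*(1/44)*85163 = 444/4297 + 85163/22 = 365955179/94534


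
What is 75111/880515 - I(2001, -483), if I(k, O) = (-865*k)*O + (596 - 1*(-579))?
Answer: -245372812714813/293505 ≈ -8.3601e+8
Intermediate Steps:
I(k, O) = 1175 - 865*O*k (I(k, O) = -865*O*k + (596 + 579) = -865*O*k + 1175 = 1175 - 865*O*k)
75111/880515 - I(2001, -483) = 75111/880515 - (1175 - 865*(-483)*2001) = 75111*(1/880515) - (1175 + 836007795) = 25037/293505 - 1*836008970 = 25037/293505 - 836008970 = -245372812714813/293505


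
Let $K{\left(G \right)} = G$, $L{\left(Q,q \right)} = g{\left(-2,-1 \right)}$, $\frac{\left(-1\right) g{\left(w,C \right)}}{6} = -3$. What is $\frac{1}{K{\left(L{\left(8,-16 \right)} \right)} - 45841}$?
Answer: $- \frac{1}{45823} \approx -2.1823 \cdot 10^{-5}$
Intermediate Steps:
$g{\left(w,C \right)} = 18$ ($g{\left(w,C \right)} = \left(-6\right) \left(-3\right) = 18$)
$L{\left(Q,q \right)} = 18$
$\frac{1}{K{\left(L{\left(8,-16 \right)} \right)} - 45841} = \frac{1}{18 - 45841} = \frac{1}{-45823} = - \frac{1}{45823}$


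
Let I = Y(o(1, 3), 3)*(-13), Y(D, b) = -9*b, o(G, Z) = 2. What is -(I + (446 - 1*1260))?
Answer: 463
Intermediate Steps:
I = 351 (I = -9*3*(-13) = -27*(-13) = 351)
-(I + (446 - 1*1260)) = -(351 + (446 - 1*1260)) = -(351 + (446 - 1260)) = -(351 - 814) = -1*(-463) = 463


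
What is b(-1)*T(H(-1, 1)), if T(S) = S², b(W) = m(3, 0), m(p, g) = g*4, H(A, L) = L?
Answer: 0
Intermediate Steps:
m(p, g) = 4*g
b(W) = 0 (b(W) = 4*0 = 0)
b(-1)*T(H(-1, 1)) = 0*1² = 0*1 = 0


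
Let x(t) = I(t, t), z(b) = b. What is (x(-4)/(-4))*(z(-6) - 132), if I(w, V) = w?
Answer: -138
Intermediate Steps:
x(t) = t
(x(-4)/(-4))*(z(-6) - 132) = (-4/(-4))*(-6 - 132) = -4*(-¼)*(-138) = 1*(-138) = -138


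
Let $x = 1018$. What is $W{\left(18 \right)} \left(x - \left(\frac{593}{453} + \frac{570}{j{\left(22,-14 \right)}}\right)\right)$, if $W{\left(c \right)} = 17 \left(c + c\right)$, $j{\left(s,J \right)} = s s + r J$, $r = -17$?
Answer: $\frac{1783748256}{2869} \approx 6.2173 \cdot 10^{5}$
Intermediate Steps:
$j{\left(s,J \right)} = s^{2} - 17 J$ ($j{\left(s,J \right)} = s s - 17 J = s^{2} - 17 J$)
$W{\left(c \right)} = 34 c$ ($W{\left(c \right)} = 17 \cdot 2 c = 34 c$)
$W{\left(18 \right)} \left(x - \left(\frac{593}{453} + \frac{570}{j{\left(22,-14 \right)}}\right)\right) = 34 \cdot 18 \left(1018 - \left(\frac{593}{453} + \frac{570}{22^{2} - -238}\right)\right) = 612 \left(1018 - \left(\frac{593}{453} + \frac{570}{484 + 238}\right)\right) = 612 \left(1018 - \left(\frac{593}{453} + \frac{570}{722}\right)\right) = 612 \left(1018 - \frac{18062}{8607}\right) = 612 \cdot \frac{8743864}{8607} = \frac{1783748256}{2869}$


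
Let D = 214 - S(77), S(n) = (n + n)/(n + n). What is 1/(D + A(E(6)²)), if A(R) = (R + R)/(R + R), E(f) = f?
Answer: 1/214 ≈ 0.0046729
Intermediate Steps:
S(n) = 1 (S(n) = (2*n)/((2*n)) = (2*n)*(1/(2*n)) = 1)
D = 213 (D = 214 - 1*1 = 214 - 1 = 213)
A(R) = 1 (A(R) = (2*R)/((2*R)) = (2*R)*(1/(2*R)) = 1)
1/(D + A(E(6)²)) = 1/(213 + 1) = 1/214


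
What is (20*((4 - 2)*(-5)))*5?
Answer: -1000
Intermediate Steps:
(20*((4 - 2)*(-5)))*5 = (20*(2*(-5)))*5 = (20*(-10))*5 = -200*5 = -1000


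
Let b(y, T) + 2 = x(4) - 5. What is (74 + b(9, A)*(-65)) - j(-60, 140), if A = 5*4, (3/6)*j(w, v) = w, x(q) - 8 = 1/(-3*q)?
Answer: 1613/12 ≈ 134.42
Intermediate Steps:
x(q) = 8 - 1/(3*q) (x(q) = 8 + 1/(-3*q) = 8 - 1/(3*q))
j(w, v) = 2*w
A = 20
b(y, T) = 11/12 (b(y, T) = -2 + ((8 - 1/3/4) - 5) = -2 + ((8 - 1/3*1/4) - 5) = -2 + ((8 - 1/12) - 5) = -2 + (95/12 - 5) = -2 + 35/12 = 11/12)
(74 + b(9, A)*(-65)) - j(-60, 140) = (74 + (11/12)*(-65)) - 2*(-60) = (74 - 715/12) - 1*(-120) = 173/12 + 120 = 1613/12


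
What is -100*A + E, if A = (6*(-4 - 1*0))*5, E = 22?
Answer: 12022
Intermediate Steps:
A = -120 (A = (6*(-4 + 0))*5 = (6*(-4))*5 = -24*5 = -120)
-100*A + E = -100*(-120) + 22 = 12000 + 22 = 12022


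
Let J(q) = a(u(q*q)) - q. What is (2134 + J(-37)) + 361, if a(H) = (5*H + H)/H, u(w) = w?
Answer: 2538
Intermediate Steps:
a(H) = 6 (a(H) = (6*H)/H = 6)
J(q) = 6 - q
(2134 + J(-37)) + 361 = (2134 + (6 - 1*(-37))) + 361 = (2134 + (6 + 37)) + 361 = (2134 + 43) + 361 = 2177 + 361 = 2538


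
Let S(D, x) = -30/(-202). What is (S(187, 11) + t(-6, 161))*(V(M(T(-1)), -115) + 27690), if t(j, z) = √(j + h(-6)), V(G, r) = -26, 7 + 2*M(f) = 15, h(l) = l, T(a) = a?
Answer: 414960/101 + 55328*I*√3 ≈ 4108.5 + 95831.0*I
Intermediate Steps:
S(D, x) = 15/101 (S(D, x) = -30*(-1/202) = 15/101)
M(f) = 4 (M(f) = -7/2 + (½)*15 = -7/2 + 15/2 = 4)
t(j, z) = √(-6 + j) (t(j, z) = √(j - 6) = √(-6 + j))
(S(187, 11) + t(-6, 161))*(V(M(T(-1)), -115) + 27690) = (15/101 + √(-6 - 6))*(-26 + 27690) = (15/101 + √(-12))*27664 = (15/101 + 2*I*√3)*27664 = 414960/101 + 55328*I*√3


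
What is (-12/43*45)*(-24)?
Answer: 12960/43 ≈ 301.40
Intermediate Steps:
(-12/43*45)*(-24) = (-12*1/43*45)*(-24) = -12/43*45*(-24) = -540/43*(-24) = 12960/43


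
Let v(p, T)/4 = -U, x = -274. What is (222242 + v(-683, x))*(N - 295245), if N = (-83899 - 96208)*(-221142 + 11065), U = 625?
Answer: 8314167759587548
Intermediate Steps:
N = 37836338239 (N = -180107*(-210077) = 37836338239)
v(p, T) = -2500 (v(p, T) = 4*(-1*625) = 4*(-625) = -2500)
(222242 + v(-683, x))*(N - 295245) = (222242 - 2500)*(37836338239 - 295245) = 219742*37836042994 = 8314167759587548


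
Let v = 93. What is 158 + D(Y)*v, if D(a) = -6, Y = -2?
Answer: -400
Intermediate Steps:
158 + D(Y)*v = 158 - 6*93 = 158 - 558 = -400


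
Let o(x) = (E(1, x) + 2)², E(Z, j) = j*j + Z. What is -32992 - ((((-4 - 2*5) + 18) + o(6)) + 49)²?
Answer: -2510468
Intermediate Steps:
E(Z, j) = Z + j² (E(Z, j) = j² + Z = Z + j²)
o(x) = (3 + x²)² (o(x) = ((1 + x²) + 2)² = (3 + x²)²)
-32992 - ((((-4 - 2*5) + 18) + o(6)) + 49)² = -32992 - ((((-4 - 2*5) + 18) + (3 + 6²)²) + 49)² = -32992 - ((((-4 - 10) + 18) + (3 + 36)²) + 49)² = -32992 - (((-14 + 18) + 39²) + 49)² = -32992 - ((4 + 1521) + 49)² = -32992 - (1525 + 49)² = -32992 - 1*1574² = -32992 - 1*2477476 = -32992 - 2477476 = -2510468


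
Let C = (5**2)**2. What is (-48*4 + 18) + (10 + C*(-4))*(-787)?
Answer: 1959456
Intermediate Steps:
C = 625 (C = 25**2 = 625)
(-48*4 + 18) + (10 + C*(-4))*(-787) = (-48*4 + 18) + (10 + 625*(-4))*(-787) = (-8*24 + 18) + (10 - 2500)*(-787) = (-192 + 18) - 2490*(-787) = -174 + 1959630 = 1959456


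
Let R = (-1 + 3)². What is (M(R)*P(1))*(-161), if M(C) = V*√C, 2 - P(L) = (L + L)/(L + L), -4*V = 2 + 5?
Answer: 1127/2 ≈ 563.50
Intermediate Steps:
V = -7/4 (V = -(2 + 5)/4 = -¼*7 = -7/4 ≈ -1.7500)
P(L) = 1 (P(L) = 2 - (L + L)/(L + L) = 2 - 2*L/(2*L) = 2 - 2*L*1/(2*L) = 2 - 1*1 = 2 - 1 = 1)
R = 4 (R = 2² = 4)
M(C) = -7*√C/4
(M(R)*P(1))*(-161) = (-7*√4/4*1)*(-161) = (-7/4*2*1)*(-161) = -7/2*1*(-161) = -7/2*(-161) = 1127/2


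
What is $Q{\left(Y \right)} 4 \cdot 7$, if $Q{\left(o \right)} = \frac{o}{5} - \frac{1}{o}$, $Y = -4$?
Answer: $- \frac{77}{5} \approx -15.4$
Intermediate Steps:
$Q{\left(o \right)} = - \frac{1}{o} + \frac{o}{5}$ ($Q{\left(o \right)} = o \frac{1}{5} - \frac{1}{o} = \frac{o}{5} - \frac{1}{o} = - \frac{1}{o} + \frac{o}{5}$)
$Q{\left(Y \right)} 4 \cdot 7 = \left(- \frac{1}{-4} + \frac{1}{5} \left(-4\right)\right) 4 \cdot 7 = \left(\left(-1\right) \left(- \frac{1}{4}\right) - \frac{4}{5}\right) 4 \cdot 7 = \left(\frac{1}{4} - \frac{4}{5}\right) 4 \cdot 7 = \left(- \frac{11}{20}\right) 4 \cdot 7 = \left(- \frac{11}{5}\right) 7 = - \frac{77}{5}$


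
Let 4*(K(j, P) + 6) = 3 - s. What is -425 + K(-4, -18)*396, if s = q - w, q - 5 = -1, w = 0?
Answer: -2900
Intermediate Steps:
q = 4 (q = 5 - 1 = 4)
s = 4 (s = 4 - 1*0 = 4 + 0 = 4)
K(j, P) = -25/4 (K(j, P) = -6 + (3 - 1*4)/4 = -6 + (3 - 4)/4 = -6 + (¼)*(-1) = -6 - ¼ = -25/4)
-425 + K(-4, -18)*396 = -425 - 25/4*396 = -425 - 2475 = -2900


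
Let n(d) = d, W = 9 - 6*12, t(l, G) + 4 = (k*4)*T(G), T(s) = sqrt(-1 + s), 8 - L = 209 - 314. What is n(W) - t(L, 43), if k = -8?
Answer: -59 + 32*sqrt(42) ≈ 148.38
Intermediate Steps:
L = 113 (L = 8 - (209 - 314) = 8 - 1*(-105) = 8 + 105 = 113)
t(l, G) = -4 - 32*sqrt(-1 + G) (t(l, G) = -4 + (-8*4)*sqrt(-1 + G) = -4 - 32*sqrt(-1 + G))
W = -63 (W = 9 - 72 = -63)
n(W) - t(L, 43) = -63 - (-4 - 32*sqrt(-1 + 43)) = -63 - (-4 - 32*sqrt(42)) = -63 + (4 + 32*sqrt(42)) = -59 + 32*sqrt(42)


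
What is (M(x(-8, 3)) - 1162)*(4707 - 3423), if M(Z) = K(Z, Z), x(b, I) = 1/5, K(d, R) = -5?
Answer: -1498428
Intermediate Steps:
x(b, I) = 1/5
M(Z) = -5
(M(x(-8, 3)) - 1162)*(4707 - 3423) = (-5 - 1162)*(4707 - 3423) = -1167*1284 = -1498428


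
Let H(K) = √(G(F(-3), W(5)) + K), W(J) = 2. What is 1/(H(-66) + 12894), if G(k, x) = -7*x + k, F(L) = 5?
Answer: 4298/55418437 - 5*I*√3/166255311 ≈ 7.7555e-5 - 5.209e-8*I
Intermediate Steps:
G(k, x) = k - 7*x
H(K) = √(-9 + K) (H(K) = √((5 - 7*2) + K) = √((5 - 14) + K) = √(-9 + K))
1/(H(-66) + 12894) = 1/(√(-9 - 66) + 12894) = 1/(√(-75) + 12894) = 1/(5*I*√3 + 12894) = 1/(12894 + 5*I*√3)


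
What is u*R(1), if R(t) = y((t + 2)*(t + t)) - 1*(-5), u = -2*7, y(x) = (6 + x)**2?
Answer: -2086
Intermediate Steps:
u = -14
R(t) = 5 + (6 + 2*t*(2 + t))**2 (R(t) = (6 + (t + 2)*(t + t))**2 - 1*(-5) = (6 + (2 + t)*(2*t))**2 + 5 = (6 + 2*t*(2 + t))**2 + 5 = 5 + (6 + 2*t*(2 + t))**2)
u*R(1) = -14*(5 + 4*(3 + 1*(2 + 1))**2) = -14*(5 + 4*(3 + 1*3)**2) = -14*(5 + 4*(3 + 3)**2) = -14*(5 + 4*6**2) = -14*(5 + 4*36) = -14*(5 + 144) = -14*149 = -2086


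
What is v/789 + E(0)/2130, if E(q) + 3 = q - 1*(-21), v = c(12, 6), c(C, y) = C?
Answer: 2209/93365 ≈ 0.023660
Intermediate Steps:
v = 12
E(q) = 18 + q (E(q) = -3 + (q - 1*(-21)) = -3 + (q + 21) = -3 + (21 + q) = 18 + q)
v/789 + E(0)/2130 = 12/789 + (18 + 0)/2130 = 12*(1/789) + 18*(1/2130) = 4/263 + 3/355 = 2209/93365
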